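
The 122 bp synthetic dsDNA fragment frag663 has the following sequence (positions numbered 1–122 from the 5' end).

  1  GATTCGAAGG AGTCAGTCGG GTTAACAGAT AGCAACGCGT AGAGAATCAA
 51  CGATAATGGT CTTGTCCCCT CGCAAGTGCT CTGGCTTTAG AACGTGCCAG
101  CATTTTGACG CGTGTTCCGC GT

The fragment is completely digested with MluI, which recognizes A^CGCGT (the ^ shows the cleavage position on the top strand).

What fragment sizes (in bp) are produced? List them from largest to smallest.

73, 35, 14 bp

MluI sites (ACGCGT) start at positions 35, 108.
MluI cuts after the first base of each site, so after positions 35, 108.
Linear molecule, 2 cuts → 3 fragments:
  1–35 → 35 bp
  36–108 → 73 bp
  109–122 → 14 bp
Sorted largest to smallest: 73, 35, 14 bp.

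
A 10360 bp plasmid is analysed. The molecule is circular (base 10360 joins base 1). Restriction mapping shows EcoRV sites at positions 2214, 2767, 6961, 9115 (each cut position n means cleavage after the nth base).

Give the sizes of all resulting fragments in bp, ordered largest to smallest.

Circular molecule, 4 cuts → 4 fragments:
  2767 − 2214 = 553 bp
  6961 − 2767 = 4194 bp
  9115 − 6961 = 2154 bp
  wrap: 10360 − 9115 + 2214 = 3459 bp
Sorted largest to smallest: 4194, 3459, 2154, 553 bp.

4194, 3459, 2154, 553 bp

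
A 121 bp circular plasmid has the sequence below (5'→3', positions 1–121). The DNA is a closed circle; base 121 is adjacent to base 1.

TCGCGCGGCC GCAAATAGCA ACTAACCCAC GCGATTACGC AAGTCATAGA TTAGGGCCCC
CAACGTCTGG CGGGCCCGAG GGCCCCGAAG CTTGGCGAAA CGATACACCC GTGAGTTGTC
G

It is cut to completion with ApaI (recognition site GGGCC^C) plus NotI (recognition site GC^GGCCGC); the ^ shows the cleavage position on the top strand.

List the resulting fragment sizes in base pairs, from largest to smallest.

52, 43, 18, 8 bp

ApaI sites (GGGCCC) start at positions 54, 72, 80.
ApaI cuts after base 5 of each site (before the last base), so after positions 58, 76, 84.
The NotI site (GCGGCCGC) starts at position 5.
NotI cuts after base 2 of each site, so after position 6.
Combined cut positions: 6, 58, 76, 84.
Circular molecule, 4 cuts → 4 fragments:
  7–58 → 52 bp
  59–76 → 18 bp
  77–84 → 8 bp
  85–121 then 1–6 → 37 + 6 = 43 bp
Sorted largest to smallest: 52, 43, 18, 8 bp.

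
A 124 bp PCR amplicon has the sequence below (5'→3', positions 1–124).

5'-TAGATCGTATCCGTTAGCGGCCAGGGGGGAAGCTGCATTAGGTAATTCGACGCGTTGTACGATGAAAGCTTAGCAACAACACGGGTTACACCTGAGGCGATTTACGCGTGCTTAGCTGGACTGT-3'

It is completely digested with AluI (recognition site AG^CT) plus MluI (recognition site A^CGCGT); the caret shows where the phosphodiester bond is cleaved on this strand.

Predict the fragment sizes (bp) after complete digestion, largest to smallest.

36, 32, 18, 18, 11, 9 bp

AluI sites (AGCT) start at positions 31, 67, 114.
AluI cuts after base 2 of each site, so after positions 32, 68, 115.
MluI sites (ACGCGT) start at positions 50, 104.
MluI cuts after the first base of each site, so after positions 50, 104.
Combined cut positions: 32, 50, 68, 104, 115.
Linear molecule, 5 cuts → 6 fragments:
  1–32 → 32 bp
  33–50 → 18 bp
  51–68 → 18 bp
  69–104 → 36 bp
  105–115 → 11 bp
  116–124 → 9 bp
Sorted largest to smallest: 36, 32, 18, 18, 11, 9 bp.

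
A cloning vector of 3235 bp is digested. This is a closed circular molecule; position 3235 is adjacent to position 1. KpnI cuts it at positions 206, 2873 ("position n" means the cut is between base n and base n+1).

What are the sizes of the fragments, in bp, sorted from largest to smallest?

Circular molecule, 2 cuts → 2 fragments:
  2873 − 206 = 2667 bp
  wrap: 3235 − 2873 + 206 = 568 bp
Sorted largest to smallest: 2667, 568 bp.

2667, 568 bp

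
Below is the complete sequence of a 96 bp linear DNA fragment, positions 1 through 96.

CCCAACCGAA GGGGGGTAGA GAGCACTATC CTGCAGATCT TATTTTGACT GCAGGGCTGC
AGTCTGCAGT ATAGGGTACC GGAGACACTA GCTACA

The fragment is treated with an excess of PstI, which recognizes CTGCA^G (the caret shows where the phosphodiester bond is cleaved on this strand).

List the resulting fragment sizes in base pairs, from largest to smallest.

PstI sites (CTGCAG) start at positions 31, 49, 57, 64.
PstI cuts after base 5 of each site (before the last base), so after positions 35, 53, 61, 68.
Linear molecule, 4 cuts → 5 fragments:
  1–35 → 35 bp
  36–53 → 18 bp
  54–61 → 8 bp
  62–68 → 7 bp
  69–96 → 28 bp
Sorted largest to smallest: 35, 28, 18, 8, 7 bp.

35, 28, 18, 8, 7 bp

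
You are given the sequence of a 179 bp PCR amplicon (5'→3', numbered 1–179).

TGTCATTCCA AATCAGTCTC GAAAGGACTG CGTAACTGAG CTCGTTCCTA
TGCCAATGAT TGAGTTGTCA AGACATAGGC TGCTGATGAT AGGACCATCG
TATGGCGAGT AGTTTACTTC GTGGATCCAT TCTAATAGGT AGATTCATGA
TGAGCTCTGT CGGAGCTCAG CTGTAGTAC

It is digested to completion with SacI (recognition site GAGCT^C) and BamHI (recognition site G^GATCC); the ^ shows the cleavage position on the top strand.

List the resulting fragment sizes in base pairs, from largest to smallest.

81, 42, 33, 12, 11 bp

SacI sites (GAGCTC) start at positions 38, 152, 163.
SacI cuts after base 5 of each site (before the last base), so after positions 42, 156, 167.
The BamHI site (GGATCC) starts at position 123.
BamHI cuts after the first base of each site, so after position 123.
Combined cut positions: 42, 123, 156, 167.
Linear molecule, 4 cuts → 5 fragments:
  1–42 → 42 bp
  43–123 → 81 bp
  124–156 → 33 bp
  157–167 → 11 bp
  168–179 → 12 bp
Sorted largest to smallest: 81, 42, 33, 12, 11 bp.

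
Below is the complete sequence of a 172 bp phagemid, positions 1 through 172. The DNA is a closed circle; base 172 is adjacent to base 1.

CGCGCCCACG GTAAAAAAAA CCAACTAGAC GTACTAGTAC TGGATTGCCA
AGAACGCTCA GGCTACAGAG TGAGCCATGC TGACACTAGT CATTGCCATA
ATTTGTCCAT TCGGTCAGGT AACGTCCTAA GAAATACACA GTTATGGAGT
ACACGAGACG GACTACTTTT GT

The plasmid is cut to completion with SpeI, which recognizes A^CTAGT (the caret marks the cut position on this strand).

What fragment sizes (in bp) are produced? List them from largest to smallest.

120, 52 bp

SpeI sites (ACTAGT) start at positions 33, 85.
SpeI cuts after the first base of each site, so after positions 33, 85.
Circular molecule, 2 cuts → 2 fragments:
  34–85 → 52 bp
  86–172 then 1–33 → 87 + 33 = 120 bp
Sorted largest to smallest: 120, 52 bp.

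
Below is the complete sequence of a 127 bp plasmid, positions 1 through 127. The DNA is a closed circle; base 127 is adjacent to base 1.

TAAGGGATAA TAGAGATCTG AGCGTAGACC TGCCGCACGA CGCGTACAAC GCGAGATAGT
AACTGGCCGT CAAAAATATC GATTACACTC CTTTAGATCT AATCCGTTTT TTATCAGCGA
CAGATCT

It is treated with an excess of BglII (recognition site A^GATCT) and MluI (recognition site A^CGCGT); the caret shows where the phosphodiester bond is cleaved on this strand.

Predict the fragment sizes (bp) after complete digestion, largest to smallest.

BglII sites (AGATCT) start at positions 14, 95, 122.
BglII cuts after the first base of each site, so after positions 14, 95, 122.
The MluI site (ACGCGT) starts at position 40.
MluI cuts after the first base of each site, so after position 40.
Combined cut positions: 14, 40, 95, 122.
Circular molecule, 4 cuts → 4 fragments:
  15–40 → 26 bp
  41–95 → 55 bp
  96–122 → 27 bp
  123–127 then 1–14 → 5 + 14 = 19 bp
Sorted largest to smallest: 55, 27, 26, 19 bp.

55, 27, 26, 19 bp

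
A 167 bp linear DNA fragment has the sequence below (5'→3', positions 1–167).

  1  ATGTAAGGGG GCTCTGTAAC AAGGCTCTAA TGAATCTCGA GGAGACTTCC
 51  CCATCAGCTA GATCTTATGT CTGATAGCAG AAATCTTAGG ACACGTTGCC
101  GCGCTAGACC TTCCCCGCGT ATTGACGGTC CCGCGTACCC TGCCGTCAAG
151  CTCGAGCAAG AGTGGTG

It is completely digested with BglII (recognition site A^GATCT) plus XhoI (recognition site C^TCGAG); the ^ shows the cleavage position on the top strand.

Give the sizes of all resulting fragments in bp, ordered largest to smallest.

91, 36, 24, 16 bp

The BglII site (AGATCT) starts at position 60.
BglII cuts after the first base of each site, so after position 60.
XhoI sites (CTCGAG) start at positions 36, 151.
XhoI cuts after the first base of each site, so after positions 36, 151.
Combined cut positions: 36, 60, 151.
Linear molecule, 3 cuts → 4 fragments:
  1–36 → 36 bp
  37–60 → 24 bp
  61–151 → 91 bp
  152–167 → 16 bp
Sorted largest to smallest: 91, 36, 24, 16 bp.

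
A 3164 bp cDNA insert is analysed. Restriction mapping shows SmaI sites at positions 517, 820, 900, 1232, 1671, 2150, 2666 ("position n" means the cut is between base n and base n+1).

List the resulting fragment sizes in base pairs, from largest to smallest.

Linear molecule, 7 cuts → 8 fragments:
  517 − 0 = 517 bp
  820 − 517 = 303 bp
  900 − 820 = 80 bp
  1232 − 900 = 332 bp
  1671 − 1232 = 439 bp
  2150 − 1671 = 479 bp
  2666 − 2150 = 516 bp
  3164 − 2666 = 498 bp
Sorted largest to smallest: 517, 516, 498, 479, 439, 332, 303, 80 bp.

517, 516, 498, 479, 439, 332, 303, 80 bp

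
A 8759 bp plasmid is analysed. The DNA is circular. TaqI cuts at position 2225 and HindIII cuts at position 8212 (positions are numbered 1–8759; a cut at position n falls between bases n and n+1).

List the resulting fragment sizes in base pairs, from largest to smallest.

5987, 2772 bp

Combined cut positions (sorted): 2225, 8212.
Circular molecule, 2 cuts → 2 fragments:
  8212 − 2225 = 5987 bp
  wrap: 8759 − 8212 + 2225 = 2772 bp
Sorted largest to smallest: 5987, 2772 bp.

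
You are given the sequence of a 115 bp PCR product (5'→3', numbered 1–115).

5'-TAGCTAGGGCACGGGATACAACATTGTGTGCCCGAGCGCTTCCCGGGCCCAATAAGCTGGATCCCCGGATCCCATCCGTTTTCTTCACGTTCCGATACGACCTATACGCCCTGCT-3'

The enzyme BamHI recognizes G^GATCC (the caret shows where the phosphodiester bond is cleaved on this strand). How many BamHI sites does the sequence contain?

GGATCC occurs starting at positions 59, 67.
BamHI cuts at 2 sites.

2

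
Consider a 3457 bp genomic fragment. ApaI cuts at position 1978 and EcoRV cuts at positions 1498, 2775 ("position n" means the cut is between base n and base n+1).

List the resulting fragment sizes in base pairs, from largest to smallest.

1498, 797, 682, 480 bp

Combined cut positions (sorted): 1498, 1978, 2775.
Linear molecule, 3 cuts → 4 fragments:
  1498 − 0 = 1498 bp
  1978 − 1498 = 480 bp
  2775 − 1978 = 797 bp
  3457 − 2775 = 682 bp
Sorted largest to smallest: 1498, 797, 682, 480 bp.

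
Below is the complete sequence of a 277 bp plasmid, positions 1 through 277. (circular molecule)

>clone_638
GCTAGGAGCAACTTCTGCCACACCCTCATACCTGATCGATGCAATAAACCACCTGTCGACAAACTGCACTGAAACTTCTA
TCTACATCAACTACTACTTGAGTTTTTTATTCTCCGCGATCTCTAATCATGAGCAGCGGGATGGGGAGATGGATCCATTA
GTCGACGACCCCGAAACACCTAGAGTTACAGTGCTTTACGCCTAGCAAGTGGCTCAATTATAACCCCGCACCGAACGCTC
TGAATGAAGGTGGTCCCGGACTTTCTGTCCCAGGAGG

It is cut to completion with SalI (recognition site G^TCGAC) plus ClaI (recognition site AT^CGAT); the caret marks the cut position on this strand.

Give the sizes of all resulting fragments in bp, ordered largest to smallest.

SalI sites (GTCGAC) start at positions 55, 161.
SalI cuts after the first base of each site, so after positions 55, 161.
The ClaI site (ATCGAT) starts at position 35.
ClaI cuts after base 2 of each site, so after position 36.
Combined cut positions: 36, 55, 161.
Circular molecule, 3 cuts → 3 fragments:
  37–55 → 19 bp
  56–161 → 106 bp
  162–277 then 1–36 → 116 + 36 = 152 bp
Sorted largest to smallest: 152, 106, 19 bp.

152, 106, 19 bp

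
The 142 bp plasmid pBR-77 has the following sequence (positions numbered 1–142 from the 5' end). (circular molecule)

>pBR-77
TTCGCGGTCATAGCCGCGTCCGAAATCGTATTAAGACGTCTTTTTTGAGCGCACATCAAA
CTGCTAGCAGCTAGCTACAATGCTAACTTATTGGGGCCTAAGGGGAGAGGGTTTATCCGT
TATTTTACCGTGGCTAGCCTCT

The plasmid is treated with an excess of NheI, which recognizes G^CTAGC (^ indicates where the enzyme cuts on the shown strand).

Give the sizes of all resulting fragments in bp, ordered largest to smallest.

NheI sites (GCTAGC) start at positions 63, 70, 133.
NheI cuts after the first base of each site, so after positions 63, 70, 133.
Circular molecule, 3 cuts → 3 fragments:
  64–70 → 7 bp
  71–133 → 63 bp
  134–142 then 1–63 → 9 + 63 = 72 bp
Sorted largest to smallest: 72, 63, 7 bp.

72, 63, 7 bp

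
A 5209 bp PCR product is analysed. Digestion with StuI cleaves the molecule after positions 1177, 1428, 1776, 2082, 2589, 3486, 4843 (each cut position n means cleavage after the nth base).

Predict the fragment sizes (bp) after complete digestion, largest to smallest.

Linear molecule, 7 cuts → 8 fragments:
  1177 − 0 = 1177 bp
  1428 − 1177 = 251 bp
  1776 − 1428 = 348 bp
  2082 − 1776 = 306 bp
  2589 − 2082 = 507 bp
  3486 − 2589 = 897 bp
  4843 − 3486 = 1357 bp
  5209 − 4843 = 366 bp
Sorted largest to smallest: 1357, 1177, 897, 507, 366, 348, 306, 251 bp.

1357, 1177, 897, 507, 366, 348, 306, 251 bp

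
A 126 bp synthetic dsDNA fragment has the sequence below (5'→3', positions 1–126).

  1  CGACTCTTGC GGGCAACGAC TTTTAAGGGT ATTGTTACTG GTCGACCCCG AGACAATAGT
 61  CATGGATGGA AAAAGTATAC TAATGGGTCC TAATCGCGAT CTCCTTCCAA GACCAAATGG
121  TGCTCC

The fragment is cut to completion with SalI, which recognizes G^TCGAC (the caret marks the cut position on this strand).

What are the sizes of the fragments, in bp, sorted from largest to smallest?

The SalI site (GTCGAC) starts at position 41.
SalI cuts after the first base of each site, so after position 41.
Linear molecule, 1 cut → 2 fragments:
  1–41 → 41 bp
  42–126 → 85 bp
Sorted largest to smallest: 85, 41 bp.

85, 41 bp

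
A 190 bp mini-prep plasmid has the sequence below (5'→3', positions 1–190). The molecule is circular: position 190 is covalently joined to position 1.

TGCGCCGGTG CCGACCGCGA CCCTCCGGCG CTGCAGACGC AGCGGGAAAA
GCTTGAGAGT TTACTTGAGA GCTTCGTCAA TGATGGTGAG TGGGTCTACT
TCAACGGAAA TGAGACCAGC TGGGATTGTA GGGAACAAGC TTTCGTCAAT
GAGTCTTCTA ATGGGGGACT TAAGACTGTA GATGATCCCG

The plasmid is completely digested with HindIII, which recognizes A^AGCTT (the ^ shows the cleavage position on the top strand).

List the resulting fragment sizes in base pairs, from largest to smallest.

102, 88 bp

HindIII sites (AAGCTT) start at positions 49, 137.
HindIII cuts after the first base of each site, so after positions 49, 137.
Circular molecule, 2 cuts → 2 fragments:
  50–137 → 88 bp
  138–190 then 1–49 → 53 + 49 = 102 bp
Sorted largest to smallest: 102, 88 bp.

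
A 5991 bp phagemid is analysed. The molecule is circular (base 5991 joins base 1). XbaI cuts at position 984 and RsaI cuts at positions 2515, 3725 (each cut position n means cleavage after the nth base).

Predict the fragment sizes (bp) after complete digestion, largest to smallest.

Combined cut positions (sorted): 984, 2515, 3725.
Circular molecule, 3 cuts → 3 fragments:
  2515 − 984 = 1531 bp
  3725 − 2515 = 1210 bp
  wrap: 5991 − 3725 + 984 = 3250 bp
Sorted largest to smallest: 3250, 1531, 1210 bp.

3250, 1531, 1210 bp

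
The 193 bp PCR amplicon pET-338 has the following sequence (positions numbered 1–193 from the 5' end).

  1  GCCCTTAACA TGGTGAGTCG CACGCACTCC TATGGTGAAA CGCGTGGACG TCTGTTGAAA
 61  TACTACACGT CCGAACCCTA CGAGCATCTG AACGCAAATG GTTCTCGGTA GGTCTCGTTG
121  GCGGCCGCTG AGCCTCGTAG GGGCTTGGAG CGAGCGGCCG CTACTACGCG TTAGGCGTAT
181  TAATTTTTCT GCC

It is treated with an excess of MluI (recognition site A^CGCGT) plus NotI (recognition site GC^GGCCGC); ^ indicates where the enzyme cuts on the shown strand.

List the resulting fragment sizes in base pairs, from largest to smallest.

MluI sites (ACGCGT) start at positions 40, 166.
MluI cuts after the first base of each site, so after positions 40, 166.
NotI sites (GCGGCCGC) start at positions 121, 154.
NotI cuts after base 2 of each site, so after positions 122, 155.
Combined cut positions: 40, 122, 155, 166.
Linear molecule, 4 cuts → 5 fragments:
  1–40 → 40 bp
  41–122 → 82 bp
  123–155 → 33 bp
  156–166 → 11 bp
  167–193 → 27 bp
Sorted largest to smallest: 82, 40, 33, 27, 11 bp.

82, 40, 33, 27, 11 bp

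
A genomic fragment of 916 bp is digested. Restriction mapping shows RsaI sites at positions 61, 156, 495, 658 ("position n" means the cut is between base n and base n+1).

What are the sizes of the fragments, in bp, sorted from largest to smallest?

339, 258, 163, 95, 61 bp

Linear molecule, 4 cuts → 5 fragments:
  61 − 0 = 61 bp
  156 − 61 = 95 bp
  495 − 156 = 339 bp
  658 − 495 = 163 bp
  916 − 658 = 258 bp
Sorted largest to smallest: 339, 258, 163, 95, 61 bp.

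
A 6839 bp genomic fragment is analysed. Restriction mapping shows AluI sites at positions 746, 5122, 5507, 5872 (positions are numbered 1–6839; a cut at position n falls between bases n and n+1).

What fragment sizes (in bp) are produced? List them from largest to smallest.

4376, 967, 746, 385, 365 bp

Linear molecule, 4 cuts → 5 fragments:
  746 − 0 = 746 bp
  5122 − 746 = 4376 bp
  5507 − 5122 = 385 bp
  5872 − 5507 = 365 bp
  6839 − 5872 = 967 bp
Sorted largest to smallest: 4376, 967, 746, 385, 365 bp.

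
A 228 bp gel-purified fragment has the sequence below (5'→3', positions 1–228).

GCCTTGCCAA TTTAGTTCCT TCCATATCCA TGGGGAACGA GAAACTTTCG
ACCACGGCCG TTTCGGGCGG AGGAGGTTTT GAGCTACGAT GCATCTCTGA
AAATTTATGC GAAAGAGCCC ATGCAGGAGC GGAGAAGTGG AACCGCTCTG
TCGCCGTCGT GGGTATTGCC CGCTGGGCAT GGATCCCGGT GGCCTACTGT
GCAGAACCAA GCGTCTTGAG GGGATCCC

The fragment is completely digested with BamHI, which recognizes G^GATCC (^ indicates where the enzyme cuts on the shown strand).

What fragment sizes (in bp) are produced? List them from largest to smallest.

181, 41, 6 bp

BamHI sites (GGATCC) start at positions 181, 222.
BamHI cuts after the first base of each site, so after positions 181, 222.
Linear molecule, 2 cuts → 3 fragments:
  1–181 → 181 bp
  182–222 → 41 bp
  223–228 → 6 bp
Sorted largest to smallest: 181, 41, 6 bp.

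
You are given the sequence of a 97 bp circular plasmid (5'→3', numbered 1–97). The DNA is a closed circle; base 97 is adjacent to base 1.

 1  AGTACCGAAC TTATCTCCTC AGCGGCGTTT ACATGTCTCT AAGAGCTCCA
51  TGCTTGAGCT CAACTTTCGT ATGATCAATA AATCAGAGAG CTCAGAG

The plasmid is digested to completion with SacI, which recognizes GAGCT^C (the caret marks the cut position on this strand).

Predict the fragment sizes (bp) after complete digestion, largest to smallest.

SacI sites (GAGCTC) start at positions 43, 56, 88.
SacI cuts after base 5 of each site (before the last base), so after positions 47, 60, 92.
Circular molecule, 3 cuts → 3 fragments:
  48–60 → 13 bp
  61–92 → 32 bp
  93–97 then 1–47 → 5 + 47 = 52 bp
Sorted largest to smallest: 52, 32, 13 bp.

52, 32, 13 bp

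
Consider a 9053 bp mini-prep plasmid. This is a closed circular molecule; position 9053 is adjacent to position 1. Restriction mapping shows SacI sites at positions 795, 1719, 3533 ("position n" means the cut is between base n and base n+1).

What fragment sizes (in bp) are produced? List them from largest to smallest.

Circular molecule, 3 cuts → 3 fragments:
  1719 − 795 = 924 bp
  3533 − 1719 = 1814 bp
  wrap: 9053 − 3533 + 795 = 6315 bp
Sorted largest to smallest: 6315, 1814, 924 bp.

6315, 1814, 924 bp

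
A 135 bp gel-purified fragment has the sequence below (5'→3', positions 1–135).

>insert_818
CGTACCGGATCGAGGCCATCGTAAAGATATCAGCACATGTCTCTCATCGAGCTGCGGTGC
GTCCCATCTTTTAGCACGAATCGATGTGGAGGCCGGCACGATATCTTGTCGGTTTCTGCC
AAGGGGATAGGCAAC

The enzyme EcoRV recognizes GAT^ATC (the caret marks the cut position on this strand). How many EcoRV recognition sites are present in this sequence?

2

GATATC occurs starting at positions 26, 100.
EcoRV cuts at 2 sites.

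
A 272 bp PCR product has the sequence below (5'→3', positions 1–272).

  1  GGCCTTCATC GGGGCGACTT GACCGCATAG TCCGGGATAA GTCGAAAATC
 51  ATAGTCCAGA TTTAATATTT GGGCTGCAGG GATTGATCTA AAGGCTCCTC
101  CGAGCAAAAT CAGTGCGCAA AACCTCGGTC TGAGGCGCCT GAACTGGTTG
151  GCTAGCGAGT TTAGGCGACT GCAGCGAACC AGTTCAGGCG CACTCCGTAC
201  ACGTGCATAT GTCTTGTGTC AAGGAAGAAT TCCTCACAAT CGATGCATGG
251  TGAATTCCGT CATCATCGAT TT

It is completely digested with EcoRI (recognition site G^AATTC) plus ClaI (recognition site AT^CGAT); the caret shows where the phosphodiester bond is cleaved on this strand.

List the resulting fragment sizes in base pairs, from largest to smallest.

EcoRI sites (GAATTC) start at positions 227, 252.
EcoRI cuts after the first base of each site, so after positions 227, 252.
ClaI sites (ATCGAT) start at positions 239, 265.
ClaI cuts after base 2 of each site, so after positions 240, 266.
Combined cut positions: 227, 240, 252, 266.
Linear molecule, 4 cuts → 5 fragments:
  1–227 → 227 bp
  228–240 → 13 bp
  241–252 → 12 bp
  253–266 → 14 bp
  267–272 → 6 bp
Sorted largest to smallest: 227, 14, 13, 12, 6 bp.

227, 14, 13, 12, 6 bp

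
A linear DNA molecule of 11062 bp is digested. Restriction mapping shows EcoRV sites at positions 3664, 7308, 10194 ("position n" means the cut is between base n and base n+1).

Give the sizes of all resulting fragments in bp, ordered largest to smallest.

Linear molecule, 3 cuts → 4 fragments:
  3664 − 0 = 3664 bp
  7308 − 3664 = 3644 bp
  10194 − 7308 = 2886 bp
  11062 − 10194 = 868 bp
Sorted largest to smallest: 3664, 3644, 2886, 868 bp.

3664, 3644, 2886, 868 bp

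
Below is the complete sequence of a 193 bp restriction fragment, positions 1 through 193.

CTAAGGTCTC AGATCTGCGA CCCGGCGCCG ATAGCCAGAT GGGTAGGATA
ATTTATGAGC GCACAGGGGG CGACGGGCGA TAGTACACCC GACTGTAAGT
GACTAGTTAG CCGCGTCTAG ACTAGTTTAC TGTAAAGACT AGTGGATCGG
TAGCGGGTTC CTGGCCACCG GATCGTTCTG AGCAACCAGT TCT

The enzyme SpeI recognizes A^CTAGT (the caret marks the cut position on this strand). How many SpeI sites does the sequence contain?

3

ACTAGT occurs starting at positions 102, 121, 138.
SpeI cuts at 3 sites.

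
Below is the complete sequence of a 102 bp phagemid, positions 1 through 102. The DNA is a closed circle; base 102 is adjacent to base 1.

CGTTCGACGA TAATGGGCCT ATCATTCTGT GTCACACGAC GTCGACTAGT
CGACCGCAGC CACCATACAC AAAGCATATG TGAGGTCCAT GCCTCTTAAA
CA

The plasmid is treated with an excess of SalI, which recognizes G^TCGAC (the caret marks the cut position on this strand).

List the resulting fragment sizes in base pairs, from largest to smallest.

94, 8 bp

SalI sites (GTCGAC) start at positions 41, 49.
SalI cuts after the first base of each site, so after positions 41, 49.
Circular molecule, 2 cuts → 2 fragments:
  42–49 → 8 bp
  50–102 then 1–41 → 53 + 41 = 94 bp
Sorted largest to smallest: 94, 8 bp.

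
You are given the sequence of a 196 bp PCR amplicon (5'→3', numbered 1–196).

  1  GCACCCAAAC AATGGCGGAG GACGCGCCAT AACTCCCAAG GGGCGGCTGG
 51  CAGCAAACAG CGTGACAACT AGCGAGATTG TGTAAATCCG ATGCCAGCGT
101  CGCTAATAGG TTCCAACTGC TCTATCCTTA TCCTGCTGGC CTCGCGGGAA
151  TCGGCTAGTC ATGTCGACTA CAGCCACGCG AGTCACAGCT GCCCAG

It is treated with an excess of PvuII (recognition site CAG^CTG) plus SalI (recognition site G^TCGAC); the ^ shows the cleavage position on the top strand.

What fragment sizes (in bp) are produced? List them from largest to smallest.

The PvuII site (CAGCTG) starts at position 186.
PvuII cuts after base 3 of each site, so after position 188.
The SalI site (GTCGAC) starts at position 163.
SalI cuts after the first base of each site, so after position 163.
Combined cut positions: 163, 188.
Linear molecule, 2 cuts → 3 fragments:
  1–163 → 163 bp
  164–188 → 25 bp
  189–196 → 8 bp
Sorted largest to smallest: 163, 25, 8 bp.

163, 25, 8 bp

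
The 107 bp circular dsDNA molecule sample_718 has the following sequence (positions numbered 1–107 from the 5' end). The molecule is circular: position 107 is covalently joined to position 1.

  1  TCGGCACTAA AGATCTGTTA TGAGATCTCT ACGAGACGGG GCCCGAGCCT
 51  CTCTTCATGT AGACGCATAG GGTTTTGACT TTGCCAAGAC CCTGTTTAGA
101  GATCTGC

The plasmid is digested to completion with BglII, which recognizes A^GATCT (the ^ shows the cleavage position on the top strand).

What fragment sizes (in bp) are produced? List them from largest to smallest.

BglII sites (AGATCT) start at positions 11, 23, 100.
BglII cuts after the first base of each site, so after positions 11, 23, 100.
Circular molecule, 3 cuts → 3 fragments:
  12–23 → 12 bp
  24–100 → 77 bp
  101–107 then 1–11 → 7 + 11 = 18 bp
Sorted largest to smallest: 77, 18, 12 bp.

77, 18, 12 bp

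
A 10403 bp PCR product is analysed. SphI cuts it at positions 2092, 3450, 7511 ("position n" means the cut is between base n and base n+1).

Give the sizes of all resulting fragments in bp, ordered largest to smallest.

4061, 2892, 2092, 1358 bp

Linear molecule, 3 cuts → 4 fragments:
  2092 − 0 = 2092 bp
  3450 − 2092 = 1358 bp
  7511 − 3450 = 4061 bp
  10403 − 7511 = 2892 bp
Sorted largest to smallest: 4061, 2892, 2092, 1358 bp.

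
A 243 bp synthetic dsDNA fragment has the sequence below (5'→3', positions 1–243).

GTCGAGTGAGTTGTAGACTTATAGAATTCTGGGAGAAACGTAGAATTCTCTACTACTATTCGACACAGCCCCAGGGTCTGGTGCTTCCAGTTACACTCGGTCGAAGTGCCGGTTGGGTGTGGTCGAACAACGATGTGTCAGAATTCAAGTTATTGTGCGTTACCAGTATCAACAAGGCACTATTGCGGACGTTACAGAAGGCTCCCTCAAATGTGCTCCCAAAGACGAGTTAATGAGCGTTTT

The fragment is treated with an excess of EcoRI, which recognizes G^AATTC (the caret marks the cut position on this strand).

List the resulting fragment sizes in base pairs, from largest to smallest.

EcoRI sites (GAATTC) start at positions 24, 43, 141.
EcoRI cuts after the first base of each site, so after positions 24, 43, 141.
Linear molecule, 3 cuts → 4 fragments:
  1–24 → 24 bp
  25–43 → 19 bp
  44–141 → 98 bp
  142–243 → 102 bp
Sorted largest to smallest: 102, 98, 24, 19 bp.

102, 98, 24, 19 bp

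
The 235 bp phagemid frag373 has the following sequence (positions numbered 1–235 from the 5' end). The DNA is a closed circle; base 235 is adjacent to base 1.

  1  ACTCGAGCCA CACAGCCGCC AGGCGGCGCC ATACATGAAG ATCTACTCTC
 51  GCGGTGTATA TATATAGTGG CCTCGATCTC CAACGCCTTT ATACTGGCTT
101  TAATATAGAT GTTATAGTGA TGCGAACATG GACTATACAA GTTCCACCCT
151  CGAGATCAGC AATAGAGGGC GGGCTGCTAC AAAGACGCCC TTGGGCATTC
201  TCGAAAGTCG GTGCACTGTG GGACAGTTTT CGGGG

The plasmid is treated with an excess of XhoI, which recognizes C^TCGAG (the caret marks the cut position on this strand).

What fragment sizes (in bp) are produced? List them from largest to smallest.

XhoI sites (CTCGAG) start at positions 2, 149.
XhoI cuts after the first base of each site, so after positions 2, 149.
Circular molecule, 2 cuts → 2 fragments:
  3–149 → 147 bp
  150–235 then 1–2 → 86 + 2 = 88 bp
Sorted largest to smallest: 147, 88 bp.

147, 88 bp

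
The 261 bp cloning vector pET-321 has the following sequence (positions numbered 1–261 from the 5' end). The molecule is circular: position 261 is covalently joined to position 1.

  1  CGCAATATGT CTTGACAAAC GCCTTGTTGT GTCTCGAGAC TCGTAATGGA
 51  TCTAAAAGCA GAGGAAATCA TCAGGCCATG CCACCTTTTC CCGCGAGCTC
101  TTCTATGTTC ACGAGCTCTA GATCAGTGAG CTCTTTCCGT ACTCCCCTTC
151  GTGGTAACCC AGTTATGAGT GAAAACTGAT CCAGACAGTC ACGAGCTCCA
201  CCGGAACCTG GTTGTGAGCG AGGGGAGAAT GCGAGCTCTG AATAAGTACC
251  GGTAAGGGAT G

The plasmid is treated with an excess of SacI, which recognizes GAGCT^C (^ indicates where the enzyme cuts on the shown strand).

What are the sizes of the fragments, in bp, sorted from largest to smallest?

123, 65, 40, 18, 15 bp

SacI sites (GAGCTC) start at positions 95, 113, 128, 193, 233.
SacI cuts after base 5 of each site (before the last base), so after positions 99, 117, 132, 197, 237.
Circular molecule, 5 cuts → 5 fragments:
  100–117 → 18 bp
  118–132 → 15 bp
  133–197 → 65 bp
  198–237 → 40 bp
  238–261 then 1–99 → 24 + 99 = 123 bp
Sorted largest to smallest: 123, 65, 40, 18, 15 bp.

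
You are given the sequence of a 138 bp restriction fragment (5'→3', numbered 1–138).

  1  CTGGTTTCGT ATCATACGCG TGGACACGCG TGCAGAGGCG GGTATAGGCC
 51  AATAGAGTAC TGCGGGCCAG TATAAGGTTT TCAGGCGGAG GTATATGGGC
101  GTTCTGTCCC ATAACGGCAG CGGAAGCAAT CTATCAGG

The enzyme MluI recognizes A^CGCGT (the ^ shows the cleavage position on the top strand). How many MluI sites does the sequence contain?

ACGCGT occurs starting at positions 16, 26.
MluI cuts at 2 sites.

2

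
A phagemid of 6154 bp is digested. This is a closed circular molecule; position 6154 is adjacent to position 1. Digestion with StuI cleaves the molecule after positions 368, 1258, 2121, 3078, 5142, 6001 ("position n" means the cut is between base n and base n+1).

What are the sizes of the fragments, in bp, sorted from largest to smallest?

Circular molecule, 6 cuts → 6 fragments:
  1258 − 368 = 890 bp
  2121 − 1258 = 863 bp
  3078 − 2121 = 957 bp
  5142 − 3078 = 2064 bp
  6001 − 5142 = 859 bp
  wrap: 6154 − 6001 + 368 = 521 bp
Sorted largest to smallest: 2064, 957, 890, 863, 859, 521 bp.

2064, 957, 890, 863, 859, 521 bp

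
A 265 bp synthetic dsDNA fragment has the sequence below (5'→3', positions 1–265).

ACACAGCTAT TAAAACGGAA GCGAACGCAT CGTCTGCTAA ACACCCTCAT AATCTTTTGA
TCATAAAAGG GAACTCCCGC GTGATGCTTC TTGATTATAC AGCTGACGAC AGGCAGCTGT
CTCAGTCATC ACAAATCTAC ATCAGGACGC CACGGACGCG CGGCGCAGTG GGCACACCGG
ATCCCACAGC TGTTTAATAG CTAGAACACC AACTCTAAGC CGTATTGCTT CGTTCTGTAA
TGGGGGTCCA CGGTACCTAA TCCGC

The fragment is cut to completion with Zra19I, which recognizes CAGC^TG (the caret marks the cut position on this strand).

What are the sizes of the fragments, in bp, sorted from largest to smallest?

Zra19I sites (CAGCTG) start at positions 100, 114, 187.
Zra19I cuts after base 4 of each site, so after positions 103, 117, 190.
Linear molecule, 3 cuts → 4 fragments:
  1–103 → 103 bp
  104–117 → 14 bp
  118–190 → 73 bp
  191–265 → 75 bp
Sorted largest to smallest: 103, 75, 73, 14 bp.

103, 75, 73, 14 bp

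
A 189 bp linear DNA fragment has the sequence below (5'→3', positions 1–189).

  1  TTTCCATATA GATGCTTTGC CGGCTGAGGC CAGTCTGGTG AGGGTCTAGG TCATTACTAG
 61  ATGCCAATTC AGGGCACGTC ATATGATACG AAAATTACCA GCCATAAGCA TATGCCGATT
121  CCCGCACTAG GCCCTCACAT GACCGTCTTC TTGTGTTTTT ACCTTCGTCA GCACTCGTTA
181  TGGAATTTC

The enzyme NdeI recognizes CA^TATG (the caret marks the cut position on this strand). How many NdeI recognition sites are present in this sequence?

2

CATATG occurs starting at positions 80, 109.
NdeI cuts at 2 sites.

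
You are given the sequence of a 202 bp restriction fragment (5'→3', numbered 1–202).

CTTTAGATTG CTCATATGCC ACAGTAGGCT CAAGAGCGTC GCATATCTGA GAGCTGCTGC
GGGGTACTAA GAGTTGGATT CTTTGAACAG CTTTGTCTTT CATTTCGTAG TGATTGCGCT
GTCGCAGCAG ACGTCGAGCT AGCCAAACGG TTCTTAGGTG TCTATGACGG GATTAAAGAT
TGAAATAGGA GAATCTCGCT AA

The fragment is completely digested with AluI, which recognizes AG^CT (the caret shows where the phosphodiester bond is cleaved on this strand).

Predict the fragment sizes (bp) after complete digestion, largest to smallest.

AluI sites (AGCT) start at positions 52, 89, 137.
AluI cuts after base 2 of each site, so after positions 53, 90, 138.
Linear molecule, 3 cuts → 4 fragments:
  1–53 → 53 bp
  54–90 → 37 bp
  91–138 → 48 bp
  139–202 → 64 bp
Sorted largest to smallest: 64, 53, 48, 37 bp.

64, 53, 48, 37 bp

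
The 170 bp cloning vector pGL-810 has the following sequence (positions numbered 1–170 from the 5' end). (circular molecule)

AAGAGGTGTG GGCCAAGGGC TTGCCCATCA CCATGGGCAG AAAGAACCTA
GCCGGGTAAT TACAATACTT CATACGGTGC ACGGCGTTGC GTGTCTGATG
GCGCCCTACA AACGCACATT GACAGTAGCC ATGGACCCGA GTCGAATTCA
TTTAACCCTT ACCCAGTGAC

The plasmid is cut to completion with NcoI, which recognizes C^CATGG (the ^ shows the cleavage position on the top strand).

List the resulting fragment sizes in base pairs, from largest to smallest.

98, 72 bp

NcoI sites (CCATGG) start at positions 31, 129.
NcoI cuts after the first base of each site, so after positions 31, 129.
Circular molecule, 2 cuts → 2 fragments:
  32–129 → 98 bp
  130–170 then 1–31 → 41 + 31 = 72 bp
Sorted largest to smallest: 98, 72 bp.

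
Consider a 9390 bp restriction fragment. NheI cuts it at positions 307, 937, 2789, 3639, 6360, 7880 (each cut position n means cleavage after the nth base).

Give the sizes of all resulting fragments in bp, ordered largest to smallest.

2721, 1852, 1520, 1510, 850, 630, 307 bp

Linear molecule, 6 cuts → 7 fragments:
  307 − 0 = 307 bp
  937 − 307 = 630 bp
  2789 − 937 = 1852 bp
  3639 − 2789 = 850 bp
  6360 − 3639 = 2721 bp
  7880 − 6360 = 1520 bp
  9390 − 7880 = 1510 bp
Sorted largest to smallest: 2721, 1852, 1520, 1510, 850, 630, 307 bp.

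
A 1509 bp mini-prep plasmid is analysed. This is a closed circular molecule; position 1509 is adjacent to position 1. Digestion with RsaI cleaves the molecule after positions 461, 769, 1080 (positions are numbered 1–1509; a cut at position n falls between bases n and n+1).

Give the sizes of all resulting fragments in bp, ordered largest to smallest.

Circular molecule, 3 cuts → 3 fragments:
  769 − 461 = 308 bp
  1080 − 769 = 311 bp
  wrap: 1509 − 1080 + 461 = 890 bp
Sorted largest to smallest: 890, 311, 308 bp.

890, 311, 308 bp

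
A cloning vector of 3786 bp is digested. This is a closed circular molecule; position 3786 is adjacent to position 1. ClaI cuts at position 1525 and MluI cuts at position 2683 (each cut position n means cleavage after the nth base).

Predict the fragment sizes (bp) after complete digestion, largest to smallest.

2628, 1158 bp

Combined cut positions (sorted): 1525, 2683.
Circular molecule, 2 cuts → 2 fragments:
  2683 − 1525 = 1158 bp
  wrap: 3786 − 2683 + 1525 = 2628 bp
Sorted largest to smallest: 2628, 1158 bp.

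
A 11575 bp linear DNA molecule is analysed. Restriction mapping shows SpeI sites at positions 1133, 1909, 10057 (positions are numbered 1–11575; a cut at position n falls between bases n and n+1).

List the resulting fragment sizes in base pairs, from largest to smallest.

Linear molecule, 3 cuts → 4 fragments:
  1133 − 0 = 1133 bp
  1909 − 1133 = 776 bp
  10057 − 1909 = 8148 bp
  11575 − 10057 = 1518 bp
Sorted largest to smallest: 8148, 1518, 1133, 776 bp.

8148, 1518, 1133, 776 bp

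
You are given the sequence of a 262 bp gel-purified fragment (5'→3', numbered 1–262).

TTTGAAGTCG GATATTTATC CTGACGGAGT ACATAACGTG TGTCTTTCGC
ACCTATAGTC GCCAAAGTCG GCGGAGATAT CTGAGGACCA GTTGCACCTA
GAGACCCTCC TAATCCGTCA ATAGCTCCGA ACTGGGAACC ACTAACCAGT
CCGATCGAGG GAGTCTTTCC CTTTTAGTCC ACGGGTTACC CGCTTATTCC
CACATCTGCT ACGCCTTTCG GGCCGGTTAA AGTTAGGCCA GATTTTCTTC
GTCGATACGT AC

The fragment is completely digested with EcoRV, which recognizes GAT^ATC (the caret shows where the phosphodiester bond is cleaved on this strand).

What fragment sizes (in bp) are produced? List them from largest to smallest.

The EcoRV site (GATATC) starts at position 76.
EcoRV cuts after base 3 of each site, so after position 78.
Linear molecule, 1 cut → 2 fragments:
  1–78 → 78 bp
  79–262 → 184 bp
Sorted largest to smallest: 184, 78 bp.

184, 78 bp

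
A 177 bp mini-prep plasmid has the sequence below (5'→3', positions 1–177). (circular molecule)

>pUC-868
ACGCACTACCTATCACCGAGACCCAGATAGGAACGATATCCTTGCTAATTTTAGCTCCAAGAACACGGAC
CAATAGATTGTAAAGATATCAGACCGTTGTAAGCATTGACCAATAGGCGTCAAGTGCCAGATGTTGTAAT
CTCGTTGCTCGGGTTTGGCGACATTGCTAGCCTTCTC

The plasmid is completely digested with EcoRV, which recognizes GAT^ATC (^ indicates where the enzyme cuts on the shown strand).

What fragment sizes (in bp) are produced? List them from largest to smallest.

127, 50 bp

EcoRV sites (GATATC) start at positions 35, 85.
EcoRV cuts after base 3 of each site, so after positions 37, 87.
Circular molecule, 2 cuts → 2 fragments:
  38–87 → 50 bp
  88–177 then 1–37 → 90 + 37 = 127 bp
Sorted largest to smallest: 127, 50 bp.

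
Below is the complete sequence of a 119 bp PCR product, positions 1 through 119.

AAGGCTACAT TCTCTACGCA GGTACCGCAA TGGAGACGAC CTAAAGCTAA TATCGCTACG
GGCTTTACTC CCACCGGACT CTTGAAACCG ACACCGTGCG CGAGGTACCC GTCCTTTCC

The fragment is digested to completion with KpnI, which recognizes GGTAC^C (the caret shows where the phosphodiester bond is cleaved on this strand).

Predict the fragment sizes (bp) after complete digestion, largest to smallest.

83, 25, 11 bp

KpnI sites (GGTACC) start at positions 21, 104.
KpnI cuts after base 5 of each site (before the last base), so after positions 25, 108.
Linear molecule, 2 cuts → 3 fragments:
  1–25 → 25 bp
  26–108 → 83 bp
  109–119 → 11 bp
Sorted largest to smallest: 83, 25, 11 bp.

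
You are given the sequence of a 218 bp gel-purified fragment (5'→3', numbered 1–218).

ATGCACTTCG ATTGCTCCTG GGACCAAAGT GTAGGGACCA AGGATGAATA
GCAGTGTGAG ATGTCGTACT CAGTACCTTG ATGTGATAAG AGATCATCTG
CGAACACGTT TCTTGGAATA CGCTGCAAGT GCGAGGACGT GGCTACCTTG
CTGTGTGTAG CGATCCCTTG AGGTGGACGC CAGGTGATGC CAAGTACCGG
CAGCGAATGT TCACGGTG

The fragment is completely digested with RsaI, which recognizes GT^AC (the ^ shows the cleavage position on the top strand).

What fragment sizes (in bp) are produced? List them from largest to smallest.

121, 67, 23, 7 bp

RsaI sites (GTAC) start at positions 66, 73, 194.
RsaI cuts after base 2 of each site, so after positions 67, 74, 195.
Linear molecule, 3 cuts → 4 fragments:
  1–67 → 67 bp
  68–74 → 7 bp
  75–195 → 121 bp
  196–218 → 23 bp
Sorted largest to smallest: 121, 67, 23, 7 bp.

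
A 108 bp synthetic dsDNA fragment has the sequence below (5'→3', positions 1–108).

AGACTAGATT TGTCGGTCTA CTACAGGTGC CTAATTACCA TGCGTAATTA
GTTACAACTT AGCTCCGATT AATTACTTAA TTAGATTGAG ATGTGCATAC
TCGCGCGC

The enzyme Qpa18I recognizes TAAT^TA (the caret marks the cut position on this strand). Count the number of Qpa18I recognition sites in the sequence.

TAATTA occurs starting at positions 32, 45, 70, 78.
Qpa18I cuts at 4 sites.

4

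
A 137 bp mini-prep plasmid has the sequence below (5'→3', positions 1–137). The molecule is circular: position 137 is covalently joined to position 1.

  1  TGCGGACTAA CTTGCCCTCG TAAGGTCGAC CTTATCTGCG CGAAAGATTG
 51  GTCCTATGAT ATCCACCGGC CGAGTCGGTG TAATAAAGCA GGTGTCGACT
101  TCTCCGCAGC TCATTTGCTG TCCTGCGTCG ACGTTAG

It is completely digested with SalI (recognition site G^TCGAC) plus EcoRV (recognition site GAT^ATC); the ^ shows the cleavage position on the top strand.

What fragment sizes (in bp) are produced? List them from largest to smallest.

35, 35, 34, 33 bp

SalI sites (GTCGAC) start at positions 25, 94, 127.
SalI cuts after the first base of each site, so after positions 25, 94, 127.
The EcoRV site (GATATC) starts at position 58.
EcoRV cuts after base 3 of each site, so after position 60.
Combined cut positions: 25, 60, 94, 127.
Circular molecule, 4 cuts → 4 fragments:
  26–60 → 35 bp
  61–94 → 34 bp
  95–127 → 33 bp
  128–137 then 1–25 → 10 + 25 = 35 bp
Sorted largest to smallest: 35, 35, 34, 33 bp.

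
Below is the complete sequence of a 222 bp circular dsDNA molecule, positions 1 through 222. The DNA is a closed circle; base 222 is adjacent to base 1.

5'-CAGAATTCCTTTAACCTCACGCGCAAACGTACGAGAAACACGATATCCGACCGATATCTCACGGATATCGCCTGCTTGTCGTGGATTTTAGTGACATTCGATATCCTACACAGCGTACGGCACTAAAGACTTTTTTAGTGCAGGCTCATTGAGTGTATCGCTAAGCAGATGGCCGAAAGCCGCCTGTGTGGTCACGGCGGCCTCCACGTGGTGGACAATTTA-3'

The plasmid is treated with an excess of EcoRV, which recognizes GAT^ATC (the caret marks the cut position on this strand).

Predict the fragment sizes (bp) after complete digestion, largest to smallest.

164, 36, 11, 11 bp

EcoRV sites (GATATC) start at positions 42, 53, 64, 100.
EcoRV cuts after base 3 of each site, so after positions 44, 55, 66, 102.
Circular molecule, 4 cuts → 4 fragments:
  45–55 → 11 bp
  56–66 → 11 bp
  67–102 → 36 bp
  103–222 then 1–44 → 120 + 44 = 164 bp
Sorted largest to smallest: 164, 36, 11, 11 bp.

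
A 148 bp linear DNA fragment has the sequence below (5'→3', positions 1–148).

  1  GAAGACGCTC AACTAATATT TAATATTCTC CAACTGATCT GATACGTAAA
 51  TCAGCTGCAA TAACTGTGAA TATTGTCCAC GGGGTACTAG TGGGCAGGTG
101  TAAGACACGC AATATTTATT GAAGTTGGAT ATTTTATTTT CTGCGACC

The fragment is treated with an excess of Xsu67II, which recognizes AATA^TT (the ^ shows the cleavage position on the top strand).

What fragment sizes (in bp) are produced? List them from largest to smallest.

Xsu67II sites (AATATT) start at positions 15, 22, 69, 111.
Xsu67II cuts after base 4 of each site, so after positions 18, 25, 72, 114.
Linear molecule, 4 cuts → 5 fragments:
  1–18 → 18 bp
  19–25 → 7 bp
  26–72 → 47 bp
  73–114 → 42 bp
  115–148 → 34 bp
Sorted largest to smallest: 47, 42, 34, 18, 7 bp.

47, 42, 34, 18, 7 bp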